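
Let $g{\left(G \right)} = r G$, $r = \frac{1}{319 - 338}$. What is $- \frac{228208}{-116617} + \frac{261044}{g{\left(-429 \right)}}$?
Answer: $\frac{578499096044}{50028693} \approx 11563.0$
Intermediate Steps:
$r = - \frac{1}{19}$ ($r = \frac{1}{-19} = - \frac{1}{19} \approx -0.052632$)
$g{\left(G \right)} = - \frac{G}{19}$
$- \frac{228208}{-116617} + \frac{261044}{g{\left(-429 \right)}} = - \frac{228208}{-116617} + \frac{261044}{\left(- \frac{1}{19}\right) \left(-429\right)} = \left(-228208\right) \left(- \frac{1}{116617}\right) + \frac{261044}{\frac{429}{19}} = \frac{228208}{116617} + 261044 \cdot \frac{19}{429} = \frac{228208}{116617} + \frac{4959836}{429} = \frac{578499096044}{50028693}$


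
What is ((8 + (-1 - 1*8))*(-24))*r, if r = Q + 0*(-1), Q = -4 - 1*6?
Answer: -240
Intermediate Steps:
Q = -10 (Q = -4 - 6 = -10)
r = -10 (r = -10 + 0*(-1) = -10 + 0 = -10)
((8 + (-1 - 1*8))*(-24))*r = ((8 + (-1 - 1*8))*(-24))*(-10) = ((8 + (-1 - 8))*(-24))*(-10) = ((8 - 9)*(-24))*(-10) = -1*(-24)*(-10) = 24*(-10) = -240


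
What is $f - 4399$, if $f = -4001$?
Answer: $-8400$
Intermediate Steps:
$f - 4399 = -4001 - 4399 = -8400$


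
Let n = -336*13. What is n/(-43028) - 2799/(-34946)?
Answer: 68269875/375914122 ≈ 0.18161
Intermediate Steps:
n = -4368
n/(-43028) - 2799/(-34946) = -4368/(-43028) - 2799/(-34946) = -4368*(-1/43028) - 2799*(-1/34946) = 1092/10757 + 2799/34946 = 68269875/375914122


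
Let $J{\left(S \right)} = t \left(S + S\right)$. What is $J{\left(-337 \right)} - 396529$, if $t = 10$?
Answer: $-403269$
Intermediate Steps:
$J{\left(S \right)} = 20 S$ ($J{\left(S \right)} = 10 \left(S + S\right) = 10 \cdot 2 S = 20 S$)
$J{\left(-337 \right)} - 396529 = 20 \left(-337\right) - 396529 = -6740 - 396529 = -403269$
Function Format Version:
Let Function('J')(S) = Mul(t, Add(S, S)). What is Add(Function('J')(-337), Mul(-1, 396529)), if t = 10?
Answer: -403269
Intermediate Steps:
Function('J')(S) = Mul(20, S) (Function('J')(S) = Mul(10, Add(S, S)) = Mul(10, Mul(2, S)) = Mul(20, S))
Add(Function('J')(-337), Mul(-1, 396529)) = Add(Mul(20, -337), Mul(-1, 396529)) = Add(-6740, -396529) = -403269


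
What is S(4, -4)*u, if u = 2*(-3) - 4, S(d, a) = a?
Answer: 40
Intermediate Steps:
u = -10 (u = -6 - 4 = -10)
S(4, -4)*u = -4*(-10) = 40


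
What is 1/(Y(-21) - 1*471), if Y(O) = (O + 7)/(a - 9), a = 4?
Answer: -5/2341 ≈ -0.0021358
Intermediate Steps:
Y(O) = -7/5 - O/5 (Y(O) = (O + 7)/(4 - 9) = (7 + O)/(-5) = (7 + O)*(-⅕) = -7/5 - O/5)
1/(Y(-21) - 1*471) = 1/((-7/5 - ⅕*(-21)) - 1*471) = 1/((-7/5 + 21/5) - 471) = 1/(14/5 - 471) = 1/(-2341/5) = -5/2341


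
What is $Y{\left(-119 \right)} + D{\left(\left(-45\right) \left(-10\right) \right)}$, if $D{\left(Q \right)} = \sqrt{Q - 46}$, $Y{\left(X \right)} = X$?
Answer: $-119 + 2 \sqrt{101} \approx -98.9$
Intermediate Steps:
$D{\left(Q \right)} = \sqrt{-46 + Q}$
$Y{\left(-119 \right)} + D{\left(\left(-45\right) \left(-10\right) \right)} = -119 + \sqrt{-46 - -450} = -119 + \sqrt{-46 + 450} = -119 + \sqrt{404} = -119 + 2 \sqrt{101}$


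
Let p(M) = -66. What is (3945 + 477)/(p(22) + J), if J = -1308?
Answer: -737/229 ≈ -3.2183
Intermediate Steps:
(3945 + 477)/(p(22) + J) = (3945 + 477)/(-66 - 1308) = 4422/(-1374) = 4422*(-1/1374) = -737/229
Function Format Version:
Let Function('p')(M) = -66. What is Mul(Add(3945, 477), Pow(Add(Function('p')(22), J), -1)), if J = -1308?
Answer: Rational(-737, 229) ≈ -3.2183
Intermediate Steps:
Mul(Add(3945, 477), Pow(Add(Function('p')(22), J), -1)) = Mul(Add(3945, 477), Pow(Add(-66, -1308), -1)) = Mul(4422, Pow(-1374, -1)) = Mul(4422, Rational(-1, 1374)) = Rational(-737, 229)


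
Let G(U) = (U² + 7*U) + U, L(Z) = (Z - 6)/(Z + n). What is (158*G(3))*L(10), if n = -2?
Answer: 2607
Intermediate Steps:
L(Z) = (-6 + Z)/(-2 + Z) (L(Z) = (Z - 6)/(Z - 2) = (-6 + Z)/(-2 + Z))
G(U) = U² + 8*U
(158*G(3))*L(10) = (158*(3*(8 + 3)))*((-6 + 10)/(-2 + 10)) = (158*(3*11))*(4/8) = (158*33)*((⅛)*4) = 5214*(½) = 2607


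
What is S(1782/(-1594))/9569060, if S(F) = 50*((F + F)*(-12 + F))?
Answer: 46577025/303917651677 ≈ 0.00015326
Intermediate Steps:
S(F) = 100*F*(-12 + F) (S(F) = 50*((2*F)*(-12 + F)) = 50*(2*F*(-12 + F)) = 100*F*(-12 + F))
S(1782/(-1594))/9569060 = (100*(1782/(-1594))*(-12 + 1782/(-1594)))/9569060 = (100*(1782*(-1/1594))*(-12 + 1782*(-1/1594)))*(1/9569060) = (100*(-891/797)*(-12 - 891/797))*(1/9569060) = (100*(-891/797)*(-10455/797))*(1/9569060) = (931540500/635209)*(1/9569060) = 46577025/303917651677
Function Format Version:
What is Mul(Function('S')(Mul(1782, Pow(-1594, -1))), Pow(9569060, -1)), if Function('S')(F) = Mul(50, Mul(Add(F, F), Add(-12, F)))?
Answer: Rational(46577025, 303917651677) ≈ 0.00015326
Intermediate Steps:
Function('S')(F) = Mul(100, F, Add(-12, F)) (Function('S')(F) = Mul(50, Mul(Mul(2, F), Add(-12, F))) = Mul(50, Mul(2, F, Add(-12, F))) = Mul(100, F, Add(-12, F)))
Mul(Function('S')(Mul(1782, Pow(-1594, -1))), Pow(9569060, -1)) = Mul(Mul(100, Mul(1782, Pow(-1594, -1)), Add(-12, Mul(1782, Pow(-1594, -1)))), Pow(9569060, -1)) = Mul(Mul(100, Mul(1782, Rational(-1, 1594)), Add(-12, Mul(1782, Rational(-1, 1594)))), Rational(1, 9569060)) = Mul(Mul(100, Rational(-891, 797), Add(-12, Rational(-891, 797))), Rational(1, 9569060)) = Mul(Mul(100, Rational(-891, 797), Rational(-10455, 797)), Rational(1, 9569060)) = Mul(Rational(931540500, 635209), Rational(1, 9569060)) = Rational(46577025, 303917651677)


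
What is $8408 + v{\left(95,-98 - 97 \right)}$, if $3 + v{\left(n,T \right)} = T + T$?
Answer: $8015$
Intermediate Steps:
$v{\left(n,T \right)} = -3 + 2 T$ ($v{\left(n,T \right)} = -3 + \left(T + T\right) = -3 + 2 T$)
$8408 + v{\left(95,-98 - 97 \right)} = 8408 + \left(-3 + 2 \left(-98 - 97\right)\right) = 8408 + \left(-3 + 2 \left(-195\right)\right) = 8408 - 393 = 8015$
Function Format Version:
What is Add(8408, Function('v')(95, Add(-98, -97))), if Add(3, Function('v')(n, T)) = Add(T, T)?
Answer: 8015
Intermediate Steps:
Function('v')(n, T) = Add(-3, Mul(2, T)) (Function('v')(n, T) = Add(-3, Add(T, T)) = Add(-3, Mul(2, T)))
Add(8408, Function('v')(95, Add(-98, -97))) = Add(8408, Add(-3, Mul(2, Add(-98, -97)))) = Add(8408, Add(-3, Mul(2, -195))) = Add(8408, Add(-3, -390)) = Add(8408, -393) = 8015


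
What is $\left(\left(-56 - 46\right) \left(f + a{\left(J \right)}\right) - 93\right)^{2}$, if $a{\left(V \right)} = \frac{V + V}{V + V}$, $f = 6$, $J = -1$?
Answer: $651249$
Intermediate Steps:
$a{\left(V \right)} = 1$ ($a{\left(V \right)} = \frac{2 V}{2 V} = 2 V \frac{1}{2 V} = 1$)
$\left(\left(-56 - 46\right) \left(f + a{\left(J \right)}\right) - 93\right)^{2} = \left(\left(-56 - 46\right) \left(6 + 1\right) - 93\right)^{2} = \left(\left(-102\right) 7 - 93\right)^{2} = \left(-714 - 93\right)^{2} = \left(-807\right)^{2} = 651249$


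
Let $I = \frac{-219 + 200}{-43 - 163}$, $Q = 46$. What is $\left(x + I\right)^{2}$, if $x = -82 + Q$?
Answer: $\frac{54715609}{42436} \approx 1289.4$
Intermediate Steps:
$x = -36$ ($x = -82 + 46 = -36$)
$I = \frac{19}{206}$ ($I = - \frac{19}{-206} = \left(-19\right) \left(- \frac{1}{206}\right) = \frac{19}{206} \approx 0.092233$)
$\left(x + I\right)^{2} = \left(-36 + \frac{19}{206}\right)^{2} = \left(- \frac{7397}{206}\right)^{2} = \frac{54715609}{42436}$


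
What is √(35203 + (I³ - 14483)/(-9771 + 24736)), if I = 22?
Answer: 6*√8759663981/2993 ≈ 187.62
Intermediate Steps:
√(35203 + (I³ - 14483)/(-9771 + 24736)) = √(35203 + (22³ - 14483)/(-9771 + 24736)) = √(35203 + (10648 - 14483)/14965) = √(35203 - 3835*1/14965) = √(35203 - 767/2993) = √(105361812/2993) = 6*√8759663981/2993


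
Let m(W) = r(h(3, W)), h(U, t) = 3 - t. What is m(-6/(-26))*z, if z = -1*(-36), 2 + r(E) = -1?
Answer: -108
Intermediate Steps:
r(E) = -3 (r(E) = -2 - 1 = -3)
z = 36
m(W) = -3
m(-6/(-26))*z = -3*36 = -108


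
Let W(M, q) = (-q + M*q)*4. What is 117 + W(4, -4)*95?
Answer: -4443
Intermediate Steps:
W(M, q) = -4*q + 4*M*q
117 + W(4, -4)*95 = 117 + (4*(-4)*(-1 + 4))*95 = 117 + (4*(-4)*3)*95 = 117 - 48*95 = 117 - 4560 = -4443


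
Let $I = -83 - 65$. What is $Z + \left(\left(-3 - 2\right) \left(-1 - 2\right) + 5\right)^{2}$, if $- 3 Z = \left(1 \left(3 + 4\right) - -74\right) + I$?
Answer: $\frac{1267}{3} \approx 422.33$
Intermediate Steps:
$I = -148$
$Z = \frac{67}{3}$ ($Z = - \frac{\left(1 \left(3 + 4\right) - -74\right) - 148}{3} = - \frac{\left(1 \cdot 7 + 74\right) - 148}{3} = - \frac{\left(7 + 74\right) - 148}{3} = - \frac{81 - 148}{3} = \left(- \frac{1}{3}\right) \left(-67\right) = \frac{67}{3} \approx 22.333$)
$Z + \left(\left(-3 - 2\right) \left(-1 - 2\right) + 5\right)^{2} = \frac{67}{3} + \left(\left(-3 - 2\right) \left(-1 - 2\right) + 5\right)^{2} = \frac{67}{3} + \left(\left(-5\right) \left(-3\right) + 5\right)^{2} = \frac{67}{3} + \left(15 + 5\right)^{2} = \frac{67}{3} + 20^{2} = \frac{67}{3} + 400 = \frac{1267}{3}$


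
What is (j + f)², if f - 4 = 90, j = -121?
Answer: 729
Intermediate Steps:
f = 94 (f = 4 + 90 = 94)
(j + f)² = (-121 + 94)² = (-27)² = 729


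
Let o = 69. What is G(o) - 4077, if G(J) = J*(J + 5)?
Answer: 1029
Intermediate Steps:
G(J) = J*(5 + J)
G(o) - 4077 = 69*(5 + 69) - 4077 = 69*74 - 4077 = 5106 - 4077 = 1029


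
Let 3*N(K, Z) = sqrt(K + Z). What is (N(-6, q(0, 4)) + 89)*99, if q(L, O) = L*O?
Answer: 8811 + 33*I*sqrt(6) ≈ 8811.0 + 80.833*I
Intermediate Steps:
N(K, Z) = sqrt(K + Z)/3
(N(-6, q(0, 4)) + 89)*99 = (sqrt(-6 + 0*4)/3 + 89)*99 = (sqrt(-6 + 0)/3 + 89)*99 = (sqrt(-6)/3 + 89)*99 = ((I*sqrt(6))/3 + 89)*99 = (I*sqrt(6)/3 + 89)*99 = (89 + I*sqrt(6)/3)*99 = 8811 + 33*I*sqrt(6)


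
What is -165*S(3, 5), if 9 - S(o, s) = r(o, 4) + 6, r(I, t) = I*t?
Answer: 1485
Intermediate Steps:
S(o, s) = 3 - 4*o (S(o, s) = 9 - (o*4 + 6) = 9 - (4*o + 6) = 9 - (6 + 4*o) = 9 + (-6 - 4*o) = 3 - 4*o)
-165*S(3, 5) = -165*(3 - 4*3) = -165*(3 - 12) = -165*(-9) = 1485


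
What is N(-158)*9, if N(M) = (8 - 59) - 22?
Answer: -657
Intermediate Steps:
N(M) = -73 (N(M) = -51 - 22 = -73)
N(-158)*9 = -73*9 = -657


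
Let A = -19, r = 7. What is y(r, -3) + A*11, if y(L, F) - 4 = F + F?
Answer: -211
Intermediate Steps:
y(L, F) = 4 + 2*F (y(L, F) = 4 + (F + F) = 4 + 2*F)
y(r, -3) + A*11 = (4 + 2*(-3)) - 19*11 = (4 - 6) - 209 = -2 - 209 = -211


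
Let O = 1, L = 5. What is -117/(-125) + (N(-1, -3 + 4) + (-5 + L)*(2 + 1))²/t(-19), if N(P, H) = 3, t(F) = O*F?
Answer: 1098/2375 ≈ 0.46232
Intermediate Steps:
t(F) = F (t(F) = 1*F = F)
-117/(-125) + (N(-1, -3 + 4) + (-5 + L)*(2 + 1))²/t(-19) = -117/(-125) + (3 + (-5 + 5)*(2 + 1))²/(-19) = -117*(-1/125) + (3 + 0*3)²*(-1/19) = 117/125 + (3 + 0)²*(-1/19) = 117/125 + 3²*(-1/19) = 117/125 + 9*(-1/19) = 117/125 - 9/19 = 1098/2375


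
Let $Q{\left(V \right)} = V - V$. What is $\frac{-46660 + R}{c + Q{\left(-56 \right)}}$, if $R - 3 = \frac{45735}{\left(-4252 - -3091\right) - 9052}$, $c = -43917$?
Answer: $\frac{476553676}{448524321} \approx 1.0625$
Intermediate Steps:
$Q{\left(V \right)} = 0$
$R = - \frac{15096}{10213}$ ($R = 3 + \frac{45735}{\left(-4252 - -3091\right) - 9052} = 3 + \frac{45735}{\left(-4252 + 3091\right) - 9052} = 3 + \frac{45735}{-1161 - 9052} = 3 + \frac{45735}{-10213} = 3 + 45735 \left(- \frac{1}{10213}\right) = 3 - \frac{45735}{10213} = - \frac{15096}{10213} \approx -1.4781$)
$\frac{-46660 + R}{c + Q{\left(-56 \right)}} = \frac{-46660 - \frac{15096}{10213}}{-43917 + 0} = - \frac{476553676}{10213 \left(-43917\right)} = \left(- \frac{476553676}{10213}\right) \left(- \frac{1}{43917}\right) = \frac{476553676}{448524321}$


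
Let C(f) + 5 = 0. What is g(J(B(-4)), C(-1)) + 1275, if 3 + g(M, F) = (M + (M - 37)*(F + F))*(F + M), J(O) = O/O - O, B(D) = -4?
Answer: 1272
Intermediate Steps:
C(f) = -5 (C(f) = -5 + 0 = -5)
J(O) = 1 - O
g(M, F) = -3 + (F + M)*(M + 2*F*(-37 + M)) (g(M, F) = -3 + (M + (M - 37)*(F + F))*(F + M) = -3 + (M + (-37 + M)*(2*F))*(F + M) = -3 + (M + 2*F*(-37 + M))*(F + M) = -3 + (F + M)*(M + 2*F*(-37 + M)))
g(J(B(-4)), C(-1)) + 1275 = (-3 + (1 - 1*(-4))² - 74*(-5)² - 73*(-5)*(1 - 1*(-4)) + 2*(-5)*(1 - 1*(-4))² + 2*(1 - 1*(-4))*(-5)²) + 1275 = (-3 + (1 + 4)² - 74*25 - 73*(-5)*(1 + 4) + 2*(-5)*(1 + 4)² + 2*(1 + 4)*25) + 1275 = (-3 + 5² - 1850 - 73*(-5)*5 + 2*(-5)*5² + 2*5*25) + 1275 = (-3 + 25 - 1850 + 1825 + 2*(-5)*25 + 250) + 1275 = (-3 + 25 - 1850 + 1825 - 250 + 250) + 1275 = -3 + 1275 = 1272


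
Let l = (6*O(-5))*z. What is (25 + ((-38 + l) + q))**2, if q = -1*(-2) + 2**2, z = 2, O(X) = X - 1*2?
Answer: 8281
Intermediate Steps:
O(X) = -2 + X (O(X) = X - 2 = -2 + X)
q = 6 (q = 2 + 4 = 6)
l = -84 (l = (6*(-2 - 5))*2 = (6*(-7))*2 = -42*2 = -84)
(25 + ((-38 + l) + q))**2 = (25 + ((-38 - 84) + 6))**2 = (25 + (-122 + 6))**2 = (25 - 116)**2 = (-91)**2 = 8281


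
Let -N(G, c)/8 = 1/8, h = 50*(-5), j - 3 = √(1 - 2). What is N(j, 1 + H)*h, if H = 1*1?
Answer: 250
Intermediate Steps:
j = 3 + I (j = 3 + √(1 - 2) = 3 + √(-1) = 3 + I ≈ 3.0 + 1.0*I)
H = 1
h = -250
N(G, c) = -1 (N(G, c) = -8/8 = -8*⅛ = -1)
N(j, 1 + H)*h = -1*(-250) = 250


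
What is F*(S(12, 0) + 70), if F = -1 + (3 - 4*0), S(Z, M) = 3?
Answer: 146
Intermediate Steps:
F = 2 (F = -1 + (3 + 0) = -1 + 3 = 2)
F*(S(12, 0) + 70) = 2*(3 + 70) = 2*73 = 146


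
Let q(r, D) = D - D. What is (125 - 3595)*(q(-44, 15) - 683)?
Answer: 2370010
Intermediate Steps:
q(r, D) = 0
(125 - 3595)*(q(-44, 15) - 683) = (125 - 3595)*(0 - 683) = -3470*(-683) = 2370010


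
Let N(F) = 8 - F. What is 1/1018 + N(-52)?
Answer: 61081/1018 ≈ 60.001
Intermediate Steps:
1/1018 + N(-52) = 1/1018 + (8 - 1*(-52)) = 1/1018 + (8 + 52) = 1/1018 + 60 = 61081/1018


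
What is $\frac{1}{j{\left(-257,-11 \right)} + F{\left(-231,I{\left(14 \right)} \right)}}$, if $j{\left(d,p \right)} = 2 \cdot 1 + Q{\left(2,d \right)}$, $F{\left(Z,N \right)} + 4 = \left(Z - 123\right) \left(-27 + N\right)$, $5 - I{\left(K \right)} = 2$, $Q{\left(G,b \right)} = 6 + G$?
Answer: $\frac{1}{8502} \approx 0.00011762$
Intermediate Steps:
$I{\left(K \right)} = 3$ ($I{\left(K \right)} = 5 - 2 = 3$)
$F{\left(Z,N \right)} = -4 + \left(-123 + Z\right) \left(-27 + N\right)$ ($F{\left(Z,N \right)} = -4 + \left(Z - 123\right) \left(-27 + N\right) = -4 + \left(-123 + Z\right) \left(-27 + N\right)$)
$j{\left(d,p \right)} = 10$ ($j{\left(d,p \right)} = 2 \cdot 1 + \left(6 + 2\right) = 2 + 8 = 10$)
$\frac{1}{j{\left(-257,-11 \right)} + F{\left(-231,I{\left(14 \right)} \right)}} = \frac{1}{10 + \left(3317 - 369 - -6237 + 3 \left(-231\right)\right)} = \frac{1}{10 + \left(3317 - 369 + 6237 - 693\right)} = \frac{1}{10 + 8492} = \frac{1}{8502}$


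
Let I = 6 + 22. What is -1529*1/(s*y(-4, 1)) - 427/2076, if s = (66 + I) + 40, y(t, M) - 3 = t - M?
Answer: 382471/69546 ≈ 5.4995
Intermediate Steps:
I = 28
y(t, M) = 3 + t - M (y(t, M) = 3 + (t - M) = 3 + t - M)
s = 134 (s = (66 + 28) + 40 = 94 + 40 = 134)
-1529*1/(s*y(-4, 1)) - 427/2076 = -1529*1/(134*(3 - 4 - 1*1)) - 427/2076 = -1529*1/(134*(3 - 4 - 1)) - 427*1/2076 = -1529/(134*(-2)) - 427/2076 = -1529/(-268) - 427/2076 = -1529*(-1/268) - 427/2076 = 1529/268 - 427/2076 = 382471/69546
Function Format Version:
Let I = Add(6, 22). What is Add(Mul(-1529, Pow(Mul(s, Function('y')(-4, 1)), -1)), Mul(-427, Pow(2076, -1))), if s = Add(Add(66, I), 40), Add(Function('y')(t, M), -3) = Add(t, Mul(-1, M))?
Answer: Rational(382471, 69546) ≈ 5.4995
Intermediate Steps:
I = 28
Function('y')(t, M) = Add(3, t, Mul(-1, M)) (Function('y')(t, M) = Add(3, Add(t, Mul(-1, M))) = Add(3, t, Mul(-1, M)))
s = 134 (s = Add(Add(66, 28), 40) = Add(94, 40) = 134)
Add(Mul(-1529, Pow(Mul(s, Function('y')(-4, 1)), -1)), Mul(-427, Pow(2076, -1))) = Add(Mul(-1529, Pow(Mul(134, Add(3, -4, Mul(-1, 1))), -1)), Mul(-427, Pow(2076, -1))) = Add(Mul(-1529, Pow(Mul(134, Add(3, -4, -1)), -1)), Mul(-427, Rational(1, 2076))) = Add(Mul(-1529, Pow(Mul(134, -2), -1)), Rational(-427, 2076)) = Add(Mul(-1529, Pow(-268, -1)), Rational(-427, 2076)) = Add(Mul(-1529, Rational(-1, 268)), Rational(-427, 2076)) = Add(Rational(1529, 268), Rational(-427, 2076)) = Rational(382471, 69546)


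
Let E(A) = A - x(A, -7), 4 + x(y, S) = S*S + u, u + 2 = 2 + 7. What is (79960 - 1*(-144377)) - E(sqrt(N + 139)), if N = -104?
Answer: 224389 - sqrt(35) ≈ 2.2438e+5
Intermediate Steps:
u = 7 (u = -2 + (2 + 7) = -2 + 9 = 7)
x(y, S) = 3 + S**2 (x(y, S) = -4 + (S*S + 7) = -4 + (S**2 + 7) = -4 + (7 + S**2) = 3 + S**2)
E(A) = -52 + A (E(A) = A - (3 + (-7)**2) = A - (3 + 49) = A - 1*52 = A - 52 = -52 + A)
(79960 - 1*(-144377)) - E(sqrt(N + 139)) = (79960 - 1*(-144377)) - (-52 + sqrt(-104 + 139)) = (79960 + 144377) - (-52 + sqrt(35)) = 224337 + (52 - sqrt(35)) = 224389 - sqrt(35)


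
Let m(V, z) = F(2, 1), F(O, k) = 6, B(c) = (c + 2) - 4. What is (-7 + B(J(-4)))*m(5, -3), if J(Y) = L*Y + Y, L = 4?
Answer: -174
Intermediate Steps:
J(Y) = 5*Y (J(Y) = 4*Y + Y = 5*Y)
B(c) = -2 + c (B(c) = (2 + c) - 4 = -2 + c)
m(V, z) = 6
(-7 + B(J(-4)))*m(5, -3) = (-7 + (-2 + 5*(-4)))*6 = (-7 + (-2 - 20))*6 = (-7 - 22)*6 = -29*6 = -174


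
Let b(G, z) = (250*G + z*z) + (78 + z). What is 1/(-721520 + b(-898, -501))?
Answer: -1/695442 ≈ -1.4379e-6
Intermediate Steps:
b(G, z) = 78 + z + z² + 250*G (b(G, z) = (250*G + z²) + (78 + z) = (z² + 250*G) + (78 + z) = 78 + z + z² + 250*G)
1/(-721520 + b(-898, -501)) = 1/(-721520 + (78 - 501 + (-501)² + 250*(-898))) = 1/(-721520 + (78 - 501 + 251001 - 224500)) = 1/(-721520 + 26078) = 1/(-695442) = -1/695442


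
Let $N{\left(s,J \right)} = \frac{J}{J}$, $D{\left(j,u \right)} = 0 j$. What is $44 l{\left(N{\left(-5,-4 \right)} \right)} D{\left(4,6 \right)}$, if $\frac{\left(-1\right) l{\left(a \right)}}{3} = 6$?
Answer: $0$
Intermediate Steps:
$D{\left(j,u \right)} = 0$
$N{\left(s,J \right)} = 1$
$l{\left(a \right)} = -18$ ($l{\left(a \right)} = \left(-3\right) 6 = -18$)
$44 l{\left(N{\left(-5,-4 \right)} \right)} D{\left(4,6 \right)} = 44 \left(-18\right) 0 = \left(-792\right) 0 = 0$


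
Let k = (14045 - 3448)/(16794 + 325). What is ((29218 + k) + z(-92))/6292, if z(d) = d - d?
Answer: 500193539/107712748 ≈ 4.6438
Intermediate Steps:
z(d) = 0
k = 10597/17119 ≈ 0.61902
((29218 + k) + z(-92))/6292 = ((29218 + 10597/17119) + 0)/6292 = (500193539/17119 + 0)*(1/6292) = (500193539/17119)*(1/6292) = 500193539/107712748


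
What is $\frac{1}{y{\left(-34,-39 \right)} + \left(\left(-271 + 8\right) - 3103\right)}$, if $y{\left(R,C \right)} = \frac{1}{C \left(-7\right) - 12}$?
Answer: $- \frac{261}{878525} \approx -0.00029709$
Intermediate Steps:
$y{\left(R,C \right)} = \frac{1}{-12 - 7 C}$ ($y{\left(R,C \right)} = \frac{1}{- 7 C - 12} = \frac{1}{-12 - 7 C}$)
$\frac{1}{y{\left(-34,-39 \right)} + \left(\left(-271 + 8\right) - 3103\right)} = \frac{1}{- \frac{1}{12 + 7 \left(-39\right)} + \left(\left(-271 + 8\right) - 3103\right)} = \frac{1}{- \frac{1}{12 - 273} - 3366} = \frac{1}{- \frac{1}{-261} - 3366} = \frac{1}{\left(-1\right) \left(- \frac{1}{261}\right) - 3366} = \frac{1}{\frac{1}{261} - 3366} = \frac{1}{- \frac{878525}{261}} = - \frac{261}{878525}$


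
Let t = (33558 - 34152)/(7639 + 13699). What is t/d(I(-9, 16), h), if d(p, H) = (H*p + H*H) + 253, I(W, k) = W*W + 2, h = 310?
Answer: -297/1302503527 ≈ -2.2802e-7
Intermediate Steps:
I(W, k) = 2 + W² (I(W, k) = W² + 2 = 2 + W²)
d(p, H) = 253 + H² + H*p (d(p, H) = (H*p + H²) + 253 = (H² + H*p) + 253 = 253 + H² + H*p)
t = -297/10669 (t = -594/21338 = -594*1/21338 = -297/10669 ≈ -0.027838)
t/d(I(-9, 16), h) = -297/(10669*(253 + 310² + 310*(2 + (-9)²))) = -297/(10669*(253 + 96100 + 310*(2 + 81))) = -297/(10669*(253 + 96100 + 310*83)) = -297/(10669*(253 + 96100 + 25730)) = -297/10669/122083 = -297/10669*1/122083 = -297/1302503527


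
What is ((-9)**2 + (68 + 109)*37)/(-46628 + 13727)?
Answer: -2210/10967 ≈ -0.20151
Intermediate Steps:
((-9)**2 + (68 + 109)*37)/(-46628 + 13727) = (81 + 177*37)/(-32901) = (81 + 6549)*(-1/32901) = 6630*(-1/32901) = -2210/10967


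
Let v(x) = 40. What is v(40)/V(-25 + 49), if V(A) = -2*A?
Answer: -5/6 ≈ -0.83333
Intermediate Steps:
v(40)/V(-25 + 49) = 40/((-2*(-25 + 49))) = 40/((-2*24)) = 40/(-48) = 40*(-1/48) = -5/6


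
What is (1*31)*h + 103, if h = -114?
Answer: -3431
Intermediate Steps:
(1*31)*h + 103 = (1*31)*(-114) + 103 = 31*(-114) + 103 = -3534 + 103 = -3431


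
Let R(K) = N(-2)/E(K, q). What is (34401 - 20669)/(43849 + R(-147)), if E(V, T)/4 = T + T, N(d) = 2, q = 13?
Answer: 714064/2280149 ≈ 0.31317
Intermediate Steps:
E(V, T) = 8*T (E(V, T) = 4*(T + T) = 4*(2*T) = 8*T)
R(K) = 1/52 (R(K) = 2/((8*13)) = 2/104 = 2*(1/104) = 1/52)
(34401 - 20669)/(43849 + R(-147)) = (34401 - 20669)/(43849 + 1/52) = 13732/(2280149/52) = 13732*(52/2280149) = 714064/2280149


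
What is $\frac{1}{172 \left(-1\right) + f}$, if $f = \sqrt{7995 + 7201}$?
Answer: $- \frac{43}{3597} - \frac{\sqrt{3799}}{7194} \approx -0.020522$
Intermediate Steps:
$f = 2 \sqrt{3799}$ ($f = \sqrt{15196} = 2 \sqrt{3799} \approx 123.27$)
$\frac{1}{172 \left(-1\right) + f} = \frac{1}{172 \left(-1\right) + 2 \sqrt{3799}} = \frac{1}{-172 + 2 \sqrt{3799}}$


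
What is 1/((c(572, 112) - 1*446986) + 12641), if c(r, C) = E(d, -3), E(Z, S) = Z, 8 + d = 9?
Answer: -1/434344 ≈ -2.3023e-6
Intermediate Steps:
d = 1 (d = -8 + 9 = 1)
c(r, C) = 1
1/((c(572, 112) - 1*446986) + 12641) = 1/((1 - 1*446986) + 12641) = 1/((1 - 446986) + 12641) = 1/(-446985 + 12641) = 1/(-434344) = -1/434344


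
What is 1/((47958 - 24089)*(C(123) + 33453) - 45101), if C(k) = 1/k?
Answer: 123/98208704257 ≈ 1.2524e-9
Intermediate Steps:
1/((47958 - 24089)*(C(123) + 33453) - 45101) = 1/((47958 - 24089)*(1/123 + 33453) - 45101) = 1/(23869*(1/123 + 33453) - 45101) = 1/(23869*(4114720/123) - 45101) = 1/(98214251680/123 - 45101) = 1/(98208704257/123) = 123/98208704257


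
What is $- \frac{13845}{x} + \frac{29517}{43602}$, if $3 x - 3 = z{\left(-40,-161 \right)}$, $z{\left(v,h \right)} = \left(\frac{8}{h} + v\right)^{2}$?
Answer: $- \frac{15237883733677}{605406023378} \approx -25.17$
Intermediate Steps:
$z{\left(v,h \right)} = \left(v + \frac{8}{h}\right)^{2}$
$x = \frac{41654467}{77763}$ ($x = 1 + \frac{\frac{1}{25921} \left(8 - -6440\right)^{2}}{3} = 1 + \frac{\frac{1}{25921} \left(8 + 6440\right)^{2}}{3} = 1 + \frac{\frac{1}{25921} \cdot 6448^{2}}{3} = 1 + \frac{\frac{1}{25921} \cdot 41576704}{3} = 1 + \frac{1}{3} \cdot \frac{41576704}{25921} = 1 + \frac{41576704}{77763} = \frac{41654467}{77763} \approx 535.66$)
$- \frac{13845}{x} + \frac{29517}{43602} = - \frac{13845}{\frac{41654467}{77763}} + \frac{29517}{43602} = \left(-13845\right) \frac{77763}{41654467} + 29517 \cdot \frac{1}{43602} = - \frac{1076628735}{41654467} + \frac{9839}{14534} = - \frac{15237883733677}{605406023378}$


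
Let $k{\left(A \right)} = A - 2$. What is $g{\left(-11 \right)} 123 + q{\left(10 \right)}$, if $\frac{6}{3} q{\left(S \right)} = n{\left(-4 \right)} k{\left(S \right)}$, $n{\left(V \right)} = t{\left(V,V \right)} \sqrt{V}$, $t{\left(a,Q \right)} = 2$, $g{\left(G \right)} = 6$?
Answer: $738 + 16 i \approx 738.0 + 16.0 i$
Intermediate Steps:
$k{\left(A \right)} = -2 + A$
$n{\left(V \right)} = 2 \sqrt{V}$
$q{\left(S \right)} = 2 i \left(-2 + S\right)$ ($q{\left(S \right)} = \frac{2 \sqrt{-4} \left(-2 + S\right)}{2} = \frac{2 \cdot 2 i \left(-2 + S\right)}{2} = \frac{4 i \left(-2 + S\right)}{2} = 2 i \left(-2 + S\right)$)
$g{\left(-11 \right)} 123 + q{\left(10 \right)} = 6 \cdot 123 + 2 i \left(-2 + 10\right) = 738 + 2 i 8 = 738 + 16 i$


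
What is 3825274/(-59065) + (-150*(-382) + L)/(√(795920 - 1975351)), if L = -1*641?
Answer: -3825274/59065 - 56659*I*√1179431/1179431 ≈ -64.764 - 52.171*I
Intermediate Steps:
L = -641
3825274/(-59065) + (-150*(-382) + L)/(√(795920 - 1975351)) = 3825274/(-59065) + (-150*(-382) - 641)/(√(795920 - 1975351)) = 3825274*(-1/59065) + (57300 - 641)/(√(-1179431)) = -3825274/59065 + 56659/((I*√1179431)) = -3825274/59065 + 56659*(-I*√1179431/1179431) = -3825274/59065 - 56659*I*√1179431/1179431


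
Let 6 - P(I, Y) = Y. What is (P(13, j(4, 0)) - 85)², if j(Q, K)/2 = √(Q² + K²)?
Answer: 7569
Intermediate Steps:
j(Q, K) = 2*√(K² + Q²) (j(Q, K) = 2*√(Q² + K²) = 2*√(K² + Q²))
P(I, Y) = 6 - Y
(P(13, j(4, 0)) - 85)² = ((6 - 2*√(0² + 4²)) - 85)² = ((6 - 2*√(0 + 16)) - 85)² = ((6 - 2*√16) - 85)² = ((6 - 2*4) - 85)² = ((6 - 1*8) - 85)² = ((6 - 8) - 85)² = (-2 - 85)² = (-87)² = 7569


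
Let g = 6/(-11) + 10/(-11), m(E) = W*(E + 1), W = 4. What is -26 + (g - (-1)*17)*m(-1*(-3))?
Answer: 2450/11 ≈ 222.73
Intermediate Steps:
m(E) = 4 + 4*E (m(E) = 4*(E + 1) = 4*(1 + E) = 4 + 4*E)
g = -16/11 (g = 6*(-1/11) + 10*(-1/11) = -6/11 - 10/11 = -16/11 ≈ -1.4545)
-26 + (g - (-1)*17)*m(-1*(-3)) = -26 + (-16/11 - (-1)*17)*(4 + 4*(-1*(-3))) = -26 + (-16/11 - 1*(-17))*(4 + 4*3) = -26 + (-16/11 + 17)*(4 + 12) = -26 + (171/11)*16 = -26 + 2736/11 = 2450/11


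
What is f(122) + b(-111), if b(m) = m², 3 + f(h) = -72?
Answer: 12246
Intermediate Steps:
f(h) = -75 (f(h) = -3 - 72 = -75)
f(122) + b(-111) = -75 + (-111)² = -75 + 12321 = 12246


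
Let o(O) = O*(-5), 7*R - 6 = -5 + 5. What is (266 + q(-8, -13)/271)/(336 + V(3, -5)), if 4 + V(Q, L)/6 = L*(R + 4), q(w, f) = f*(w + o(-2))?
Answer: 42035/26287 ≈ 1.5991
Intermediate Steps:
R = 6/7 (R = 6/7 + (-5 + 5)/7 = 6/7 + (1/7)*0 = 6/7 + 0 = 6/7 ≈ 0.85714)
o(O) = -5*O
q(w, f) = f*(10 + w) (q(w, f) = f*(w - 5*(-2)) = f*(w + 10) = f*(10 + w))
V(Q, L) = -24 + 204*L/7 (V(Q, L) = -24 + 6*(L*(6/7 + 4)) = -24 + 6*(L*(34/7)) = -24 + 6*(34*L/7) = -24 + 204*L/7)
(266 + q(-8, -13)/271)/(336 + V(3, -5)) = (266 - 13*(10 - 8)/271)/(336 + (-24 + (204/7)*(-5))) = (266 - 13*2*(1/271))/(336 + (-24 - 1020/7)) = (266 - 26*1/271)/(336 - 1188/7) = (266 - 26/271)/(1164/7) = (72060/271)*(7/1164) = 42035/26287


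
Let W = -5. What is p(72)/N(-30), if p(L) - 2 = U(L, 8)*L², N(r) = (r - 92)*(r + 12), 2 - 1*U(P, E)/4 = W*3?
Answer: 176257/1098 ≈ 160.53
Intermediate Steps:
U(P, E) = 68 (U(P, E) = 8 - (-20)*3 = 8 - 4*(-15) = 8 + 60 = 68)
N(r) = (-92 + r)*(12 + r)
p(L) = 2 + 68*L²
p(72)/N(-30) = (2 + 68*72²)/(-1104 + (-30)² - 80*(-30)) = (2 + 68*5184)/(-1104 + 900 + 2400) = (2 + 352512)/2196 = 352514*(1/2196) = 176257/1098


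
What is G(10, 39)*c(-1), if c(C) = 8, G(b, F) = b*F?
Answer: 3120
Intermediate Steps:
G(b, F) = F*b
G(10, 39)*c(-1) = (39*10)*8 = 390*8 = 3120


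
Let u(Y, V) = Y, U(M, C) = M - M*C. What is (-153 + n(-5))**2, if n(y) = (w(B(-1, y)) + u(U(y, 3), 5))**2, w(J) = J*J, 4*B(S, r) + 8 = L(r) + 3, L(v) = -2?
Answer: 20367169/65536 ≈ 310.78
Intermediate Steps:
U(M, C) = M - C*M
B(S, r) = -7/4 (B(S, r) = -2 + (-2 + 3)/4 = -2 + (1/4)*1 = -2 + 1/4 = -7/4)
w(J) = J**2
n(y) = (49/16 - 2*y)**2 (n(y) = ((-7/4)**2 + y*(1 - 1*3))**2 = (49/16 + y*(1 - 3))**2 = (49/16 + y*(-2))**2 = (49/16 - 2*y)**2)
(-153 + n(-5))**2 = (-153 + (-49 + 32*(-5))**2/256)**2 = (-153 + (-49 - 160)**2/256)**2 = (-153 + (1/256)*(-209)**2)**2 = (-153 + (1/256)*43681)**2 = (-153 + 43681/256)**2 = (4513/256)**2 = 20367169/65536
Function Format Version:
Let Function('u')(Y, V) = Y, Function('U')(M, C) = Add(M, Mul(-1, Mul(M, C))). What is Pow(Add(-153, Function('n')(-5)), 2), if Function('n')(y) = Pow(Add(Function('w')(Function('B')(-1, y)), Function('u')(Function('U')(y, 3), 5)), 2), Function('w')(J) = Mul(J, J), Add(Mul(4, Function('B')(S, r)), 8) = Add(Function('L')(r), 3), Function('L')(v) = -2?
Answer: Rational(20367169, 65536) ≈ 310.78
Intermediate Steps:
Function('U')(M, C) = Add(M, Mul(-1, C, M)) (Function('U')(M, C) = Add(M, Mul(-1, Mul(C, M))) = Add(M, Mul(-1, C, M)))
Function('B')(S, r) = Rational(-7, 4) (Function('B')(S, r) = Add(-2, Mul(Rational(1, 4), Add(-2, 3))) = Add(-2, Mul(Rational(1, 4), 1)) = Add(-2, Rational(1, 4)) = Rational(-7, 4))
Function('w')(J) = Pow(J, 2)
Function('n')(y) = Pow(Add(Rational(49, 16), Mul(-2, y)), 2) (Function('n')(y) = Pow(Add(Pow(Rational(-7, 4), 2), Mul(y, Add(1, Mul(-1, 3)))), 2) = Pow(Add(Rational(49, 16), Mul(y, Add(1, -3))), 2) = Pow(Add(Rational(49, 16), Mul(y, -2)), 2) = Pow(Add(Rational(49, 16), Mul(-2, y)), 2))
Pow(Add(-153, Function('n')(-5)), 2) = Pow(Add(-153, Mul(Rational(1, 256), Pow(Add(-49, Mul(32, -5)), 2))), 2) = Pow(Add(-153, Mul(Rational(1, 256), Pow(Add(-49, -160), 2))), 2) = Pow(Add(-153, Mul(Rational(1, 256), Pow(-209, 2))), 2) = Pow(Add(-153, Mul(Rational(1, 256), 43681)), 2) = Pow(Add(-153, Rational(43681, 256)), 2) = Pow(Rational(4513, 256), 2) = Rational(20367169, 65536)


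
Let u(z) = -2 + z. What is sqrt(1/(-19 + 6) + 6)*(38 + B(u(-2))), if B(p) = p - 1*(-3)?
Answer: 37*sqrt(1001)/13 ≈ 90.048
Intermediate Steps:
B(p) = 3 + p (B(p) = p + 3 = 3 + p)
sqrt(1/(-19 + 6) + 6)*(38 + B(u(-2))) = sqrt(1/(-19 + 6) + 6)*(38 + (3 + (-2 - 2))) = sqrt(1/(-13) + 6)*(38 + (3 - 4)) = sqrt(-1/13 + 6)*(38 - 1) = sqrt(77/13)*37 = (sqrt(1001)/13)*37 = 37*sqrt(1001)/13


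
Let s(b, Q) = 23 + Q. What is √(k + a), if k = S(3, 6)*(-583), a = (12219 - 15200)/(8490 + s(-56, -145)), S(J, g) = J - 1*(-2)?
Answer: I*√12758951623/2092 ≈ 53.994*I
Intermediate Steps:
S(J, g) = 2 + J (S(J, g) = J + 2 = 2 + J)
a = -2981/8368 (a = (12219 - 15200)/(8490 + (23 - 145)) = -2981/(8490 - 122) = -2981/8368 ≈ -0.35624)
k = -2915 (k = (2 + 3)*(-583) = 5*(-583) = -2915)
√(k + a) = √(-2915 - 2981/8368) = √(-24395701/8368) = I*√12758951623/2092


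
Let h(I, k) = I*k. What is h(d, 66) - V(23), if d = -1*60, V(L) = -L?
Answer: -3937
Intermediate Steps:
d = -60
h(d, 66) - V(23) = -60*66 - (-1)*23 = -3960 - 1*(-23) = -3960 + 23 = -3937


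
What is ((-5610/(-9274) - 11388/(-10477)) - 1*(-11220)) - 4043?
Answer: 348754124414/48581849 ≈ 7178.7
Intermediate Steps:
((-5610/(-9274) - 11388/(-10477)) - 1*(-11220)) - 4043 = ((-5610*(-1/9274) - 11388*(-1/10477)) + 11220) - 4043 = ((2805/4637 + 11388/10477) + 11220) - 4043 = (82194141/48581849 + 11220) - 4043 = 545170539921/48581849 - 4043 = 348754124414/48581849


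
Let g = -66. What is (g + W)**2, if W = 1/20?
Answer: 1739761/400 ≈ 4349.4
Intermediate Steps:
W = 1/20 ≈ 0.050000
(g + W)**2 = (-66 + 1/20)**2 = (-1319/20)**2 = 1739761/400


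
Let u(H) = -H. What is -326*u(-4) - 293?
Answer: -1597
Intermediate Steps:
-326*u(-4) - 293 = -(-326)*(-4) - 293 = -326*4 - 293 = -1304 - 293 = -1597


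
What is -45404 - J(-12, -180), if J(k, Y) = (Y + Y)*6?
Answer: -43244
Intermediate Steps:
J(k, Y) = 12*Y (J(k, Y) = (2*Y)*6 = 12*Y)
-45404 - J(-12, -180) = -45404 - 12*(-180) = -45404 - 1*(-2160) = -45404 + 2160 = -43244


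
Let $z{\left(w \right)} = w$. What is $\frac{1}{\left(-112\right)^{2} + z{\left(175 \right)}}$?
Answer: $\frac{1}{12719} \approx 7.8622 \cdot 10^{-5}$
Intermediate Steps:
$\frac{1}{\left(-112\right)^{2} + z{\left(175 \right)}} = \frac{1}{\left(-112\right)^{2} + 175} = \frac{1}{12544 + 175} = \frac{1}{12719}$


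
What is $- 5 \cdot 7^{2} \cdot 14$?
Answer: $-3430$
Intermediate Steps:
$- 5 \cdot 7^{2} \cdot 14 = \left(-5\right) 49 \cdot 14 = \left(-245\right) 14 = -3430$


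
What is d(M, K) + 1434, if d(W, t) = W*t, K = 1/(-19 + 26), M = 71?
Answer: 10109/7 ≈ 1444.1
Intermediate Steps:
K = ⅐ (K = 1/7 = ⅐ ≈ 0.14286)
d(M, K) + 1434 = 71*(⅐) + 1434 = 71/7 + 1434 = 10109/7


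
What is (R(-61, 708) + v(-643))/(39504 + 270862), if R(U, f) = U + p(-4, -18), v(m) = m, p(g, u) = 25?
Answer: -97/44338 ≈ -0.0021877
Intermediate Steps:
R(U, f) = 25 + U (R(U, f) = U + 25 = 25 + U)
(R(-61, 708) + v(-643))/(39504 + 270862) = ((25 - 61) - 643)/(39504 + 270862) = (-36 - 643)/310366 = -679*1/310366 = -97/44338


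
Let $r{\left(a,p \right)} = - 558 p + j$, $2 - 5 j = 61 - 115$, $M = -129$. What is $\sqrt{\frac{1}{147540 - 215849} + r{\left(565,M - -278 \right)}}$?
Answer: $\frac{i \sqrt{9697456135485595}}{341545} \approx 288.32 i$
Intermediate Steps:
$j = \frac{56}{5}$ ($j = \frac{2}{5} - \frac{61 - 115}{5} = \frac{2}{5} - - \frac{54}{5} = \frac{2}{5} + \frac{54}{5} = \frac{56}{5} \approx 11.2$)
$r{\left(a,p \right)} = \frac{56}{5} - 558 p$ ($r{\left(a,p \right)} = - 558 p + \frac{56}{5} = \frac{56}{5} - 558 p$)
$\sqrt{\frac{1}{147540 - 215849} + r{\left(565,M - -278 \right)}} = \sqrt{\frac{1}{147540 - 215849} + \left(\frac{56}{5} - 558 \left(-129 - -278\right)\right)} = \sqrt{\frac{1}{-68309} + \left(\frac{56}{5} - 558 \left(-129 + 278\right)\right)} = \sqrt{- \frac{1}{68309} + \left(\frac{56}{5} - 83142\right)} = \sqrt{- \frac{1}{68309} - \frac{415654}{5}} = \sqrt{- \frac{28392909091}{341545}} = \frac{i \sqrt{9697456135485595}}{341545}$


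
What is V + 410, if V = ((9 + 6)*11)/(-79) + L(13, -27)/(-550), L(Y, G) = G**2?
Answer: 17666159/43450 ≈ 406.59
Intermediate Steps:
V = -148341/43450 (V = ((9 + 6)*11)/(-79) + (-27)**2/(-550) = (15*11)*(-1/79) + 729*(-1/550) = 165*(-1/79) - 729/550 = -165/79 - 729/550 = -148341/43450 ≈ -3.4141)
V + 410 = -148341/43450 + 410 = 17666159/43450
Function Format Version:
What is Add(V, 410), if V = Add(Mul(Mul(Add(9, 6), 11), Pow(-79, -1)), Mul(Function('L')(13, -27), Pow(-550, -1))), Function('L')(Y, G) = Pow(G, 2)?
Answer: Rational(17666159, 43450) ≈ 406.59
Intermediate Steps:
V = Rational(-148341, 43450) (V = Add(Mul(Mul(Add(9, 6), 11), Pow(-79, -1)), Mul(Pow(-27, 2), Pow(-550, -1))) = Add(Mul(Mul(15, 11), Rational(-1, 79)), Mul(729, Rational(-1, 550))) = Add(Mul(165, Rational(-1, 79)), Rational(-729, 550)) = Add(Rational(-165, 79), Rational(-729, 550)) = Rational(-148341, 43450) ≈ -3.4141)
Add(V, 410) = Add(Rational(-148341, 43450), 410) = Rational(17666159, 43450)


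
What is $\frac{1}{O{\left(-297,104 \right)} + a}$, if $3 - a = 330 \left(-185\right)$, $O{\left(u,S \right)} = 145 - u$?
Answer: $\frac{1}{61495} \approx 1.6261 \cdot 10^{-5}$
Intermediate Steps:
$a = 61053$ ($a = 3 - 330 \left(-185\right) = 3 - -61050 = 3 + 61050 = 61053$)
$\frac{1}{O{\left(-297,104 \right)} + a} = \frac{1}{\left(145 - -297\right) + 61053} = \frac{1}{\left(145 + 297\right) + 61053} = \frac{1}{442 + 61053} = \frac{1}{61495}$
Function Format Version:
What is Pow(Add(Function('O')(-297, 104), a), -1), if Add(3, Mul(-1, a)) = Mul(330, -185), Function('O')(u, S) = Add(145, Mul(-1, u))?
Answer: Rational(1, 61495) ≈ 1.6261e-5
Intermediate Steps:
a = 61053 (a = Add(3, Mul(-1, Mul(330, -185))) = Add(3, Mul(-1, -61050)) = Add(3, 61050) = 61053)
Pow(Add(Function('O')(-297, 104), a), -1) = Pow(Add(Add(145, Mul(-1, -297)), 61053), -1) = Pow(Add(Add(145, 297), 61053), -1) = Pow(Add(442, 61053), -1) = Pow(61495, -1) = Rational(1, 61495)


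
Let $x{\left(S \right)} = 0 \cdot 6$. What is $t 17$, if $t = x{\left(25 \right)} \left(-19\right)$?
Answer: $0$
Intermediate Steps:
$x{\left(S \right)} = 0$
$t = 0$ ($t = 0 \left(-19\right) = 0$)
$t 17 = 0 \cdot 17 = 0$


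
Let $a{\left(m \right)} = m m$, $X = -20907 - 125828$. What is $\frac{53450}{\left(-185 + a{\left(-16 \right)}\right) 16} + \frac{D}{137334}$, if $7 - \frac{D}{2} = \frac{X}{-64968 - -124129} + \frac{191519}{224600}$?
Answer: $\frac{762012731295604409}{16195400396033550} \approx 47.051$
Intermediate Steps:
$X = -146735$ ($X = -20907 - 125828 = -146735$)
$D = \frac{114639149641}{6643780300}$ ($D = 14 - 2 \left(- \frac{146735}{-64968 - -124129} + \frac{191519}{224600}\right) = 14 - 2 \left(- \frac{146735}{-64968 + 124129} + 191519 \cdot \frac{1}{224600}\right) = 14 - 2 \left(- \frac{146735}{59161} + \frac{191519}{224600}\right) = 14 - - \frac{21626225441}{6643780300} = 14 + \frac{21626225441}{6643780300} = \frac{114639149641}{6643780300} \approx 17.255$)
$a{\left(m \right)} = m^{2}$
$\frac{53450}{\left(-185 + a{\left(-16 \right)}\right) 16} + \frac{D}{137334} = \frac{53450}{\left(-185 + \left(-16\right)^{2}\right) 16} + \frac{114639149641}{6643780300 \cdot 137334} = \frac{53450}{\left(-185 + 256\right) 16} + \frac{114639149641}{6643780300} \cdot \frac{1}{137334} = \frac{53450}{71 \cdot 16} + \frac{114639149641}{912416923720200} = \frac{53450}{1136} + \frac{114639149641}{912416923720200} = 53450 \cdot \frac{1}{1136} + \frac{114639149641}{912416923720200} = \frac{26725}{568} + \frac{114639149641}{912416923720200} = \frac{762012731295604409}{16195400396033550}$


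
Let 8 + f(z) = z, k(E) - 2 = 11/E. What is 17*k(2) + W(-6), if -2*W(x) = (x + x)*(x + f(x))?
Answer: 15/2 ≈ 7.5000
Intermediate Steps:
k(E) = 2 + 11/E
f(z) = -8 + z
W(x) = -x*(-8 + 2*x) (W(x) = -(x + x)*(x + (-8 + x))/2 = -2*x*(-8 + 2*x)/2 = -x*(-8 + 2*x))
17*k(2) + W(-6) = 17*(2 + 11/2) + 2*(-6)*(4 - 1*(-6)) = 17*(2 + 11*(½)) + 2*(-6)*(4 + 6) = 17*(2 + 11/2) + 2*(-6)*10 = 17*(15/2) - 120 = 255/2 - 120 = 15/2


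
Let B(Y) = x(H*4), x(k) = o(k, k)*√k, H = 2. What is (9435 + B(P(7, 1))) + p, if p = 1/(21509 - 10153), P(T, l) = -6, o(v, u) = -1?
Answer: 107143861/11356 - 2*√2 ≈ 9432.2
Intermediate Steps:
x(k) = -√k
B(Y) = -2*√2 (B(Y) = -√(2*4) = -√8 = -2*√2)
p = 1/11356 ≈ 8.8059e-5
(9435 + B(P(7, 1))) + p = (9435 - 2*√2) + 1/11356 = 107143861/11356 - 2*√2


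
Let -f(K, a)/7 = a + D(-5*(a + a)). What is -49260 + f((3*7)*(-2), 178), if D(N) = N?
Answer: -38046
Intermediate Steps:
f(K, a) = 63*a (f(K, a) = -7*(a - 5*(a + a)) = -7*(a - 10*a) = -(-63)*a = 63*a)
-49260 + f((3*7)*(-2), 178) = -49260 + 63*178 = -49260 + 11214 = -38046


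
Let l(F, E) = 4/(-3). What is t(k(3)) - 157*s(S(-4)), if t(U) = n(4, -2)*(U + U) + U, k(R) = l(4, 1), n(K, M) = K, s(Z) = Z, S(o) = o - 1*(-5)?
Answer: -169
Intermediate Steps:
S(o) = 5 + o (S(o) = o + 5 = 5 + o)
l(F, E) = -4/3 (l(F, E) = 4*(-⅓) = -4/3)
k(R) = -4/3
t(U) = 9*U (t(U) = 4*(U + U) + U = 4*(2*U) + U = 8*U + U = 9*U)
t(k(3)) - 157*s(S(-4)) = 9*(-4/3) - 157*(5 - 4) = -12 - 157*1 = -12 - 157 = -169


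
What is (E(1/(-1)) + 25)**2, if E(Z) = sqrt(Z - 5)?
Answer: (25 + I*sqrt(6))**2 ≈ 619.0 + 122.47*I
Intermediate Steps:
E(Z) = sqrt(-5 + Z)
(E(1/(-1)) + 25)**2 = (sqrt(-5 + 1/(-1)) + 25)**2 = (sqrt(-5 - 1) + 25)**2 = (sqrt(-6) + 25)**2 = (I*sqrt(6) + 25)**2 = (25 + I*sqrt(6))**2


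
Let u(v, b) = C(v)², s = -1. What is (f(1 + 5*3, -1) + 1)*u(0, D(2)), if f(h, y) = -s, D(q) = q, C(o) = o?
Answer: 0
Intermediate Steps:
f(h, y) = 1 (f(h, y) = -1*(-1) = 1)
u(v, b) = v²
(f(1 + 5*3, -1) + 1)*u(0, D(2)) = (1 + 1)*0² = 2*0 = 0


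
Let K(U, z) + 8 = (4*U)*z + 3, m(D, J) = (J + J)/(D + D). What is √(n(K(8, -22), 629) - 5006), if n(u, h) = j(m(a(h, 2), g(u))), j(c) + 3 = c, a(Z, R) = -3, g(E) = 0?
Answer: I*√5009 ≈ 70.774*I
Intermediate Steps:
m(D, J) = J/D (m(D, J) = (2*J)/((2*D)) = (2*J)*(1/(2*D)) = J/D)
K(U, z) = -5 + 4*U*z (K(U, z) = -8 + ((4*U)*z + 3) = -8 + (4*U*z + 3) = -8 + (3 + 4*U*z) = -5 + 4*U*z)
j(c) = -3 + c
n(u, h) = -3 (n(u, h) = -3 + 0/(-3) = -3 + 0*(-⅓) = -3 + 0 = -3)
√(n(K(8, -22), 629) - 5006) = √(-3 - 5006) = √(-5009) = I*√5009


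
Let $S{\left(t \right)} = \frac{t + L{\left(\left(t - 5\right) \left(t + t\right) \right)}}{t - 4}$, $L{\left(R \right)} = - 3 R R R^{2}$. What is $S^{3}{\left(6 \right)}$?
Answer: $-30083132723301$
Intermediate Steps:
$L{\left(R \right)} = - 3 R^{4}$ ($L{\left(R \right)} = - 3 R R^{3} = - 3 R^{4}$)
$S{\left(t \right)} = \frac{t - 48 t^{4} \left(-5 + t\right)^{4}}{-4 + t}$ ($S{\left(t \right)} = \frac{t - 3 \left(\left(t - 5\right) \left(t + t\right)\right)^{4}}{t - 4} = \frac{t - 3 \left(\left(-5 + t\right) 2 t\right)^{4}}{-4 + t} = \frac{t - 3 \left(2 t \left(-5 + t\right)\right)^{4}}{-4 + t} = \frac{t - 3 \cdot 16 t^{4} \left(-5 + t\right)^{4}}{-4 + t} = \frac{t - 48 t^{4} \left(-5 + t\right)^{4}}{-4 + t}$)
$S^{3}{\left(6 \right)} = \left(\frac{6 \left(1 - 48 \cdot 6^{3} \left(-5 + 6\right)^{4}\right)}{-4 + 6}\right)^{3} = \left(\frac{6 \left(1 - 10368 \cdot 1^{4}\right)}{2}\right)^{3} = \left(6 \cdot \frac{1}{2} \left(1 - 10368 \cdot 1\right)\right)^{3} = \left(6 \cdot \frac{1}{2} \left(1 - 10368\right)\right)^{3} = \left(6 \cdot \frac{1}{2} \left(-10367\right)\right)^{3} = \left(-31101\right)^{3} = -30083132723301$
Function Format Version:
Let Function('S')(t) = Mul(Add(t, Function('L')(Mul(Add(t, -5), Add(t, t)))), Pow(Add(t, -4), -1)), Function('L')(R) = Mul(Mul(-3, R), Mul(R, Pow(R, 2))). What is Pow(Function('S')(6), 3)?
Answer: -30083132723301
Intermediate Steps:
Function('L')(R) = Mul(-3, Pow(R, 4)) (Function('L')(R) = Mul(Mul(-3, R), Pow(R, 3)) = Mul(-3, Pow(R, 4)))
Function('S')(t) = Mul(Pow(Add(-4, t), -1), Add(t, Mul(-48, Pow(t, 4), Pow(Add(-5, t), 4)))) (Function('S')(t) = Mul(Add(t, Mul(-3, Pow(Mul(Add(t, -5), Add(t, t)), 4))), Pow(Add(t, -4), -1)) = Mul(Add(t, Mul(-3, Pow(Mul(Add(-5, t), Mul(2, t)), 4))), Pow(Add(-4, t), -1)) = Mul(Add(t, Mul(-3, Pow(Mul(2, t, Add(-5, t)), 4))), Pow(Add(-4, t), -1)) = Mul(Add(t, Mul(-3, Mul(16, Pow(t, 4), Pow(Add(-5, t), 4)))), Pow(Add(-4, t), -1)) = Mul(Add(t, Mul(-48, Pow(t, 4), Pow(Add(-5, t), 4))), Pow(Add(-4, t), -1)) = Mul(Pow(Add(-4, t), -1), Add(t, Mul(-48, Pow(t, 4), Pow(Add(-5, t), 4)))))
Pow(Function('S')(6), 3) = Pow(Mul(6, Pow(Add(-4, 6), -1), Add(1, Mul(-48, Pow(6, 3), Pow(Add(-5, 6), 4)))), 3) = Pow(Mul(6, Pow(2, -1), Add(1, Mul(-48, 216, Pow(1, 4)))), 3) = Pow(Mul(6, Rational(1, 2), Add(1, Mul(-48, 216, 1))), 3) = Pow(Mul(6, Rational(1, 2), Add(1, -10368)), 3) = Pow(Mul(6, Rational(1, 2), -10367), 3) = Pow(-31101, 3) = -30083132723301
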